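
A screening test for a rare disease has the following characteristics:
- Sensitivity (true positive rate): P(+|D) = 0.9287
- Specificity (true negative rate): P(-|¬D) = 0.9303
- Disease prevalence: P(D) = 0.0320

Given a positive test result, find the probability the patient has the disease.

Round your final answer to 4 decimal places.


Let D = has disease, + = positive test

Given:
- P(D) = 0.0320 (prevalence)
- P(+|D) = 0.9287 (sensitivity)
- P(-|¬D) = 0.9303 (specificity)
- P(+|¬D) = 0.0697 (false positive rate = 1 - specificity)

Step 1: Find P(+)
P(+) = P(+|D)P(D) + P(+|¬D)P(¬D)
     = 0.9287 × 0.0320 + 0.0697 × 0.9680
     = 0.02971840 + 0.06746960
     = 0.09718800

Step 2: Apply Bayes' theorem for P(D|+)
P(D|+) = P(+|D)P(D) / P(+)
       = 0.02971840 / 0.09718800
       = 0.3058


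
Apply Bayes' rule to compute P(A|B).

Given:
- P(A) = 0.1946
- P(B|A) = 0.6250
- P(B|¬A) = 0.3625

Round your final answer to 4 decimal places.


Bayes' theorem: P(A|B) = P(B|A) × P(A) / P(B)

Step 1: Calculate P(B) using law of total probability
P(B) = P(B|A)P(A) + P(B|¬A)P(¬A)
     = 0.6250 × 0.1946 + 0.3625 × 0.8054
     = 0.12162500 + 0.29195750
     = 0.41358250

Step 2: Apply Bayes' theorem
P(A|B) = P(B|A) × P(A) / P(B)
       = 0.12162500 / 0.41358250
       = 0.2941


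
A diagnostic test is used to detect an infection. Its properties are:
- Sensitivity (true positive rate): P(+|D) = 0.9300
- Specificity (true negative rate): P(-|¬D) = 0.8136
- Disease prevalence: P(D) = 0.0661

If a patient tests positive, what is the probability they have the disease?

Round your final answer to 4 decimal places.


Let D = has disease, + = positive test

Given:
- P(D) = 0.0661 (prevalence)
- P(+|D) = 0.9300 (sensitivity)
- P(-|¬D) = 0.8136 (specificity)
- P(+|¬D) = 0.1864 (false positive rate = 1 - specificity)

Step 1: Find P(+)
P(+) = P(+|D)P(D) + P(+|¬D)P(¬D)
     = 0.9300 × 0.0661 + 0.1864 × 0.9339
     = 0.06147300 + 0.17407896
     = 0.23555196

Step 2: Apply Bayes' theorem for P(D|+)
P(D|+) = P(+|D)P(D) / P(+)
       = 0.06147300 / 0.23555196
       = 0.2610


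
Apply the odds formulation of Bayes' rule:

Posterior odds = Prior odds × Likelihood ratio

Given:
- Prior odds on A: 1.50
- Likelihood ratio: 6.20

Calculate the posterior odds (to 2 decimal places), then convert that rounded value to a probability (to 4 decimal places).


Step 1: Calculate posterior odds
Posterior odds = Prior odds × LR
               = 1.50 × 6.20
               = 9.30

Step 2: Convert to probability
P(A|E) = Posterior odds / (1 + Posterior odds)
       = 9.30 / (1 + 9.30)
       = 9.30 / 10.30
       = 0.9029

The evidence increased P(A) from 0.6000 to 0.9029.


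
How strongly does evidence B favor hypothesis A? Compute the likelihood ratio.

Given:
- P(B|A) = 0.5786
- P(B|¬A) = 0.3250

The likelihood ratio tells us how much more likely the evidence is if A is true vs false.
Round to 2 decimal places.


Likelihood Ratio (LR) = P(B|A) / P(B|¬A)

LR = 0.5786 / 0.3250
   = 1.78

The evidence is 1.78 times more likely if A is true than if A is false.
Because LR exceeds 1, B is evidence for A.


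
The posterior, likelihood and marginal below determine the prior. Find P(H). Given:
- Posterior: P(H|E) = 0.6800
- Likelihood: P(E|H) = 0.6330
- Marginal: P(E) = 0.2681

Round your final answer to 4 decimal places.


From Bayes' theorem: P(H|E) = P(E|H) × P(H) / P(E)

Rearranging for P(H):
P(H) = P(H|E) × P(E) / P(E|H)
     = 0.6800 × 0.2681 / 0.6330
     = 0.18230800 / 0.6330
     = 0.2880


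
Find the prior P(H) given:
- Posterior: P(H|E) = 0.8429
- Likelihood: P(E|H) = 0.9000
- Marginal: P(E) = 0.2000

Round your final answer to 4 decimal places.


From Bayes' theorem: P(H|E) = P(E|H) × P(H) / P(E)

Rearranging for P(H):
P(H) = P(H|E) × P(E) / P(E|H)
     = 0.8429 × 0.2000 / 0.9000
     = 0.16858000 / 0.9000
     = 0.1873


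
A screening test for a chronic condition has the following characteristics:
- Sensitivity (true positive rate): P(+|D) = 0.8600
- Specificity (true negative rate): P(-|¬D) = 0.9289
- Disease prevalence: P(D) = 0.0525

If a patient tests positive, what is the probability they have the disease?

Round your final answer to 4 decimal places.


Let D = has disease, + = positive test

Given:
- P(D) = 0.0525 (prevalence)
- P(+|D) = 0.8600 (sensitivity)
- P(-|¬D) = 0.9289 (specificity)
- P(+|¬D) = 0.0711 (false positive rate = 1 - specificity)

Step 1: Find P(+)
P(+) = P(+|D)P(D) + P(+|¬D)P(¬D)
     = 0.8600 × 0.0525 + 0.0711 × 0.9475
     = 0.04515000 + 0.06736725
     = 0.11251725

Step 2: Apply Bayes' theorem for P(D|+)
P(D|+) = P(+|D)P(D) / P(+)
       = 0.04515000 / 0.11251725
       = 0.4013


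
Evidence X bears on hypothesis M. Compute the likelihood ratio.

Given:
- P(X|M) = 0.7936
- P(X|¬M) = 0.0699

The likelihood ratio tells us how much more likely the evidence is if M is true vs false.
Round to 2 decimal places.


Likelihood Ratio (LR) = P(X|M) / P(X|¬M)

LR = 0.7936 / 0.0699
   = 11.35

The evidence is 11.35 times more likely if M is true than if M is false.
LR > 1, so observing X raises the odds in favor of M.


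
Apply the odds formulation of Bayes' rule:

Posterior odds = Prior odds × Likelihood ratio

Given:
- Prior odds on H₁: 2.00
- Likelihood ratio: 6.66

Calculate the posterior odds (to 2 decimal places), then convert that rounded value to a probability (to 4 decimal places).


Step 1: Calculate posterior odds
Posterior odds = Prior odds × LR
               = 2.00 × 6.66
               = 13.32

Step 2: Convert to probability
P(H₁|E) = Posterior odds / (1 + Posterior odds)
       = 13.32 / (1 + 13.32)
       = 13.32 / 14.32
       = 0.9302

The evidence increased P(H₁) from 0.6667 to 0.9302.


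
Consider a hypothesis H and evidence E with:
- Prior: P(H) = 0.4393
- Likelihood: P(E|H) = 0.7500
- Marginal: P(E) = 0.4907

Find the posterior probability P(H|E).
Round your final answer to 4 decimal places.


Using Bayes' theorem:

P(H|E) = P(E|H) × P(H) / P(E)
       = 0.7500 × 0.4393 / 0.4907
       = 0.32947500 / 0.4907
       = 0.6714

The evidence strengthens our belief in H.
Prior: 0.4393 → Posterior: 0.6714


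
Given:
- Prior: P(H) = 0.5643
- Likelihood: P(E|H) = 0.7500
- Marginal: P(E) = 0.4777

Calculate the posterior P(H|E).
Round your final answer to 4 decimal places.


Using Bayes' theorem:

P(H|E) = P(E|H) × P(H) / P(E)
       = 0.7500 × 0.5643 / 0.4777
       = 0.42322500 / 0.4777
       = 0.8860

The evidence strengthens our belief in H.
Prior: 0.5643 → Posterior: 0.8860


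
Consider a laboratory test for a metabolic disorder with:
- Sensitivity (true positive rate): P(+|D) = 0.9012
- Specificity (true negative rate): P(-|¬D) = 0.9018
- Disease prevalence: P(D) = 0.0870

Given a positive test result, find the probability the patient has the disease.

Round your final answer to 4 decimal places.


Let D = has disease, + = positive test

Given:
- P(D) = 0.0870 (prevalence)
- P(+|D) = 0.9012 (sensitivity)
- P(-|¬D) = 0.9018 (specificity)
- P(+|¬D) = 0.0982 (false positive rate = 1 - specificity)

Step 1: Find P(+)
P(+) = P(+|D)P(D) + P(+|¬D)P(¬D)
     = 0.9012 × 0.0870 + 0.0982 × 0.9130
     = 0.07840440 + 0.08965660
     = 0.16806100

Step 2: Apply Bayes' theorem for P(D|+)
P(D|+) = P(+|D)P(D) / P(+)
       = 0.07840440 / 0.16806100
       = 0.4665


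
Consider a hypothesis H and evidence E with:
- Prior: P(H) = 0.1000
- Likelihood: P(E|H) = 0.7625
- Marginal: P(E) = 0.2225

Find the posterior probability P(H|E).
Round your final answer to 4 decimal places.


Using Bayes' theorem:

P(H|E) = P(E|H) × P(H) / P(E)
       = 0.7625 × 0.1000 / 0.2225
       = 0.07625000 / 0.2225
       = 0.3427

The evidence strengthens our belief in H.
Prior: 0.1000 → Posterior: 0.3427


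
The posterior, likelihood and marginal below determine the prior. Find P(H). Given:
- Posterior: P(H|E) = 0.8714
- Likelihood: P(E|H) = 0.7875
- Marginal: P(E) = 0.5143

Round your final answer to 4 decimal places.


From Bayes' theorem: P(H|E) = P(E|H) × P(H) / P(E)

Rearranging for P(H):
P(H) = P(H|E) × P(E) / P(E|H)
     = 0.8714 × 0.5143 / 0.7875
     = 0.44816102 / 0.7875
     = 0.5691


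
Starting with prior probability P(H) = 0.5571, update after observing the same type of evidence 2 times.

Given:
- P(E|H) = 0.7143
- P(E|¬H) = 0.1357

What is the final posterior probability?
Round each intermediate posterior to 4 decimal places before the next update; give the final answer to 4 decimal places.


Sequential Bayesian updating:

Initial prior: P(H) = 0.5571

Update 1:
  P(E) = 0.7143 × 0.5571 + 0.1357 × 0.4429 = 0.39793653 + 0.06010153 = 0.45803806
  P(H|E) = 0.39793653 / 0.45803806 = 0.8688

Update 2:
  P(E) = 0.7143 × 0.8688 + 0.1357 × 0.1312 = 0.62058384 + 0.01780384 = 0.63838768
  P(H|E) = 0.62058384 / 0.63838768 = 0.9721

Final posterior: 0.9721


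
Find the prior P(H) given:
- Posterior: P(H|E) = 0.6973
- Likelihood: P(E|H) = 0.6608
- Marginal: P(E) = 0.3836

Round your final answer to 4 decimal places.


From Bayes' theorem: P(H|E) = P(E|H) × P(H) / P(E)

Rearranging for P(H):
P(H) = P(H|E) × P(E) / P(E|H)
     = 0.6973 × 0.3836 / 0.6608
     = 0.26748428 / 0.6608
     = 0.4048


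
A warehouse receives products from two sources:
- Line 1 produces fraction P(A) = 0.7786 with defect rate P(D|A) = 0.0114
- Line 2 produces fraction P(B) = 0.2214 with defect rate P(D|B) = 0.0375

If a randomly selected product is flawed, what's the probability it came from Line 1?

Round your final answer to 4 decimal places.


Let A = from Line 1, D = flawed

Given:
- P(A) = 0.7786, P(B) = 0.2214
- P(D|A) = 0.0114, P(D|B) = 0.0375

Step 1: Find P(D)
P(D) = P(D|A)P(A) + P(D|B)P(B)
     = 0.0114 × 0.7786 + 0.0375 × 0.2214
     = 0.00887604 + 0.00830250
     = 0.01717854

Step 2: Apply Bayes' theorem
P(A|D) = P(D|A)P(A) / P(D)
       = 0.00887604 / 0.01717854
       = 0.5167


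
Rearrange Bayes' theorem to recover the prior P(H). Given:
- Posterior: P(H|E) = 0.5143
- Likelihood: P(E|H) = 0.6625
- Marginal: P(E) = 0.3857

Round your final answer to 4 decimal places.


From Bayes' theorem: P(H|E) = P(E|H) × P(H) / P(E)

Rearranging for P(H):
P(H) = P(H|E) × P(E) / P(E|H)
     = 0.5143 × 0.3857 / 0.6625
     = 0.19836551 / 0.6625
     = 0.2994


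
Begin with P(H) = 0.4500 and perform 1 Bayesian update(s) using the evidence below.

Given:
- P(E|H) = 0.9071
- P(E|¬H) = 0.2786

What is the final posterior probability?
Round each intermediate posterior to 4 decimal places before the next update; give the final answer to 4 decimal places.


Sequential Bayesian updating:

Initial prior: P(H) = 0.4500

Update 1:
  P(E) = 0.9071 × 0.4500 + 0.2786 × 0.5500 = 0.40819500 + 0.15323000 = 0.56142500
  P(H|E) = 0.40819500 / 0.56142500 = 0.7271

Final posterior: 0.7271


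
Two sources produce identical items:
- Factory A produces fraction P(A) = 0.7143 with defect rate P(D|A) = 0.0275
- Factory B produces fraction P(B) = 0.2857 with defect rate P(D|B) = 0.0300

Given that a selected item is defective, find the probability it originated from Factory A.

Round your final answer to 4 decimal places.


Let A = from Factory A, D = defective

Given:
- P(A) = 0.7143, P(B) = 0.2857
- P(D|A) = 0.0275, P(D|B) = 0.0300

Step 1: Find P(D)
P(D) = P(D|A)P(A) + P(D|B)P(B)
     = 0.0275 × 0.7143 + 0.0300 × 0.2857
     = 0.01964325 + 0.00857100
     = 0.02821425

Step 2: Apply Bayes' theorem
P(A|D) = P(D|A)P(A) / P(D)
       = 0.01964325 / 0.02821425
       = 0.6962


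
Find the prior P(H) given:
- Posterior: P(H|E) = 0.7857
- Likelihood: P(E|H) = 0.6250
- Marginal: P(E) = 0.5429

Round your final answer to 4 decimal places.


From Bayes' theorem: P(H|E) = P(E|H) × P(H) / P(E)

Rearranging for P(H):
P(H) = P(H|E) × P(E) / P(E|H)
     = 0.7857 × 0.5429 / 0.6250
     = 0.42655653 / 0.6250
     = 0.6825


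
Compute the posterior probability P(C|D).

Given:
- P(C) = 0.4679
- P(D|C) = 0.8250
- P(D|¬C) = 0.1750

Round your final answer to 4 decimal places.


Bayes' theorem: P(C|D) = P(D|C) × P(C) / P(D)

Step 1: Calculate P(D) using law of total probability
P(D) = P(D|C)P(C) + P(D|¬C)P(¬C)
     = 0.8250 × 0.4679 + 0.1750 × 0.5321
     = 0.38601750 + 0.09311750
     = 0.47913500

Step 2: Apply Bayes' theorem
P(C|D) = P(D|C) × P(C) / P(D)
       = 0.38601750 / 0.47913500
       = 0.8057


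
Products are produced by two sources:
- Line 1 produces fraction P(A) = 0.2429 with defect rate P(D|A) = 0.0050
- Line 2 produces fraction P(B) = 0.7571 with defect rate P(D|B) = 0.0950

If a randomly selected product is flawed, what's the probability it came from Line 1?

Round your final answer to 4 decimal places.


Let A = from Line 1, D = flawed

Given:
- P(A) = 0.2429, P(B) = 0.7571
- P(D|A) = 0.0050, P(D|B) = 0.0950

Step 1: Find P(D)
P(D) = P(D|A)P(A) + P(D|B)P(B)
     = 0.0050 × 0.2429 + 0.0950 × 0.7571
     = 0.00121450 + 0.07192450
     = 0.07313900

Step 2: Apply Bayes' theorem
P(A|D) = P(D|A)P(A) / P(D)
       = 0.00121450 / 0.07313900
       = 0.0166


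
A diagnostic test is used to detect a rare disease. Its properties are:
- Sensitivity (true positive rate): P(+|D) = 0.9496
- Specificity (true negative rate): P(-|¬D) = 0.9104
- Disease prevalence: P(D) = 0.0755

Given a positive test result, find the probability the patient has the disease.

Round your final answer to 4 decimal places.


Let D = has disease, + = positive test

Given:
- P(D) = 0.0755 (prevalence)
- P(+|D) = 0.9496 (sensitivity)
- P(-|¬D) = 0.9104 (specificity)
- P(+|¬D) = 0.0896 (false positive rate = 1 - specificity)

Step 1: Find P(+)
P(+) = P(+|D)P(D) + P(+|¬D)P(¬D)
     = 0.9496 × 0.0755 + 0.0896 × 0.9245
     = 0.07169480 + 0.08283520
     = 0.15453000

Step 2: Apply Bayes' theorem for P(D|+)
P(D|+) = P(+|D)P(D) / P(+)
       = 0.07169480 / 0.15453000
       = 0.4640


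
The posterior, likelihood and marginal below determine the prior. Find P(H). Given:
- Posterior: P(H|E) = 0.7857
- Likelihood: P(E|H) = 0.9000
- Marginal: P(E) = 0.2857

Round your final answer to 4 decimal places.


From Bayes' theorem: P(H|E) = P(E|H) × P(H) / P(E)

Rearranging for P(H):
P(H) = P(H|E) × P(E) / P(E|H)
     = 0.7857 × 0.2857 / 0.9000
     = 0.22447449 / 0.9000
     = 0.2494


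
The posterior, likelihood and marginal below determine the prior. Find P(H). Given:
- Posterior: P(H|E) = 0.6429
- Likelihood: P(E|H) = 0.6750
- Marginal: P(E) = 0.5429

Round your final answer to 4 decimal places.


From Bayes' theorem: P(H|E) = P(E|H) × P(H) / P(E)

Rearranging for P(H):
P(H) = P(H|E) × P(E) / P(E|H)
     = 0.6429 × 0.5429 / 0.6750
     = 0.34903041 / 0.6750
     = 0.5171


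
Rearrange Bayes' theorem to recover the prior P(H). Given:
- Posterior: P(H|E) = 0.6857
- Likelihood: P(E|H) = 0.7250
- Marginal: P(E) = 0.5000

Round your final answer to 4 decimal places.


From Bayes' theorem: P(H|E) = P(E|H) × P(H) / P(E)

Rearranging for P(H):
P(H) = P(H|E) × P(E) / P(E|H)
     = 0.6857 × 0.5000 / 0.7250
     = 0.34285000 / 0.7250
     = 0.4729


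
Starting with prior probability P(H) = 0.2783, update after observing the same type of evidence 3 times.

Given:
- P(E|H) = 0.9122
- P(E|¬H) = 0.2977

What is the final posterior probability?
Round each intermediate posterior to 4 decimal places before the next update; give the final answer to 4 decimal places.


Sequential Bayesian updating:

Initial prior: P(H) = 0.2783

Update 1:
  P(E) = 0.9122 × 0.2783 + 0.2977 × 0.7217 = 0.25386526 + 0.21485009 = 0.46871535
  P(H|E) = 0.25386526 / 0.46871535 = 0.5416

Update 2:
  P(E) = 0.9122 × 0.5416 + 0.2977 × 0.4584 = 0.49404752 + 0.13646568 = 0.63051320
  P(H|E) = 0.49404752 / 0.63051320 = 0.7836

Update 3:
  P(E) = 0.9122 × 0.7836 + 0.2977 × 0.2164 = 0.71479992 + 0.06442228 = 0.77922220
  P(H|E) = 0.71479992 / 0.77922220 = 0.9173

Final posterior: 0.9173


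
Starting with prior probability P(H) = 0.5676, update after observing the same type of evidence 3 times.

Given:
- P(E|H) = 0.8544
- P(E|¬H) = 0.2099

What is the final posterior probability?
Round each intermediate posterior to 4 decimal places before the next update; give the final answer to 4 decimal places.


Sequential Bayesian updating:

Initial prior: P(H) = 0.5676

Update 1:
  P(E) = 0.8544 × 0.5676 + 0.2099 × 0.4324 = 0.48495744 + 0.09076076 = 0.57571820
  P(H|E) = 0.48495744 / 0.57571820 = 0.8424

Update 2:
  P(E) = 0.8544 × 0.8424 + 0.2099 × 0.1576 = 0.71974656 + 0.03308024 = 0.75282680
  P(H|E) = 0.71974656 / 0.75282680 = 0.9561

Update 3:
  P(E) = 0.8544 × 0.9561 + 0.2099 × 0.0439 = 0.81689184 + 0.00921461 = 0.82610645
  P(H|E) = 0.81689184 / 0.82610645 = 0.9888

Final posterior: 0.9888


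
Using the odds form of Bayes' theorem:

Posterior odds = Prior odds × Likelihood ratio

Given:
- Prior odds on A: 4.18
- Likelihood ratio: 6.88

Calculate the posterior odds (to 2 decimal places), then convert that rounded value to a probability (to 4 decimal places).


Step 1: Calculate posterior odds
Posterior odds = Prior odds × LR
               = 4.18 × 6.88
               = 28.76

Step 2: Convert to probability
P(A|E) = Posterior odds / (1 + Posterior odds)
       = 28.76 / (1 + 28.76)
       = 28.76 / 29.76
       = 0.9664

The evidence increased P(A) from 0.8069 to 0.9664.


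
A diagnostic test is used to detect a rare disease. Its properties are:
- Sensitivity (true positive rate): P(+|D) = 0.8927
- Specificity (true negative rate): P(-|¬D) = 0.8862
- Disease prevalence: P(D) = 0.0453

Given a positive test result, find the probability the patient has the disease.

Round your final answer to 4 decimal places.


Let D = has disease, + = positive test

Given:
- P(D) = 0.0453 (prevalence)
- P(+|D) = 0.8927 (sensitivity)
- P(-|¬D) = 0.8862 (specificity)
- P(+|¬D) = 0.1138 (false positive rate = 1 - specificity)

Step 1: Find P(+)
P(+) = P(+|D)P(D) + P(+|¬D)P(¬D)
     = 0.8927 × 0.0453 + 0.1138 × 0.9547
     = 0.04043931 + 0.10864486
     = 0.14908417

Step 2: Apply Bayes' theorem for P(D|+)
P(D|+) = P(+|D)P(D) / P(+)
       = 0.04043931 / 0.14908417
       = 0.2713


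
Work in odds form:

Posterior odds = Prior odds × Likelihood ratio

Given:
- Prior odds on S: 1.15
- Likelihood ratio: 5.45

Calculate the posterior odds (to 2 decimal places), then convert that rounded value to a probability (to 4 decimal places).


Step 1: Calculate posterior odds
Posterior odds = Prior odds × LR
               = 1.15 × 5.45
               = 6.27

Step 2: Convert to probability
P(S|E) = Posterior odds / (1 + Posterior odds)
       = 6.27 / (1 + 6.27)
       = 6.27 / 7.27
       = 0.8624

The evidence increased P(S) from 0.5349 to 0.8624.


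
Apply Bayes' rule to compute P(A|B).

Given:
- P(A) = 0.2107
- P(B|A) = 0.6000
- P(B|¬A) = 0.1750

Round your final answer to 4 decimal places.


Bayes' theorem: P(A|B) = P(B|A) × P(A) / P(B)

Step 1: Calculate P(B) using law of total probability
P(B) = P(B|A)P(A) + P(B|¬A)P(¬A)
     = 0.6000 × 0.2107 + 0.1750 × 0.7893
     = 0.12642000 + 0.13812750
     = 0.26454750

Step 2: Apply Bayes' theorem
P(A|B) = P(B|A) × P(A) / P(B)
       = 0.12642000 / 0.26454750
       = 0.4779


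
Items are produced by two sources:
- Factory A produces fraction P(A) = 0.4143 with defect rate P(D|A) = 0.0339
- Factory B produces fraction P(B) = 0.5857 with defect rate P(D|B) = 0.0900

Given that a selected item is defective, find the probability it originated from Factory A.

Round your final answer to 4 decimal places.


Let A = from Factory A, D = defective

Given:
- P(A) = 0.4143, P(B) = 0.5857
- P(D|A) = 0.0339, P(D|B) = 0.0900

Step 1: Find P(D)
P(D) = P(D|A)P(A) + P(D|B)P(B)
     = 0.0339 × 0.4143 + 0.0900 × 0.5857
     = 0.01404477 + 0.05271300
     = 0.06675777

Step 2: Apply Bayes' theorem
P(A|D) = P(D|A)P(A) / P(D)
       = 0.01404477 / 0.06675777
       = 0.2104


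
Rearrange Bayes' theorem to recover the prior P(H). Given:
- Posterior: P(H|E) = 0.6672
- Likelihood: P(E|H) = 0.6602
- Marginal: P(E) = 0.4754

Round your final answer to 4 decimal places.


From Bayes' theorem: P(H|E) = P(E|H) × P(H) / P(E)

Rearranging for P(H):
P(H) = P(H|E) × P(E) / P(E|H)
     = 0.6672 × 0.4754 / 0.6602
     = 0.31718688 / 0.6602
     = 0.4804


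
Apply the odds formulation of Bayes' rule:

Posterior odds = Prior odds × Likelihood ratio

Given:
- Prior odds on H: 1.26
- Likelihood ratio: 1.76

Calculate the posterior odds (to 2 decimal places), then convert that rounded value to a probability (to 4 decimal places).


Step 1: Calculate posterior odds
Posterior odds = Prior odds × LR
               = 1.26 × 1.76
               = 2.22

Step 2: Convert to probability
P(H|E) = Posterior odds / (1 + Posterior odds)
       = 2.22 / (1 + 2.22)
       = 2.22 / 3.22
       = 0.6894

The evidence increased P(H) from 0.5575 to 0.6894.


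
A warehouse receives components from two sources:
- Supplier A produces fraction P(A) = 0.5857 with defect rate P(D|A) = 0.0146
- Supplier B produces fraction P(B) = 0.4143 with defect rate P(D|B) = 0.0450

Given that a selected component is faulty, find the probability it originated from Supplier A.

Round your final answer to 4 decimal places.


Let A = from Supplier A, D = faulty

Given:
- P(A) = 0.5857, P(B) = 0.4143
- P(D|A) = 0.0146, P(D|B) = 0.0450

Step 1: Find P(D)
P(D) = P(D|A)P(A) + P(D|B)P(B)
     = 0.0146 × 0.5857 + 0.0450 × 0.4143
     = 0.00855122 + 0.01864350
     = 0.02719472

Step 2: Apply Bayes' theorem
P(A|D) = P(D|A)P(A) / P(D)
       = 0.00855122 / 0.02719472
       = 0.3144


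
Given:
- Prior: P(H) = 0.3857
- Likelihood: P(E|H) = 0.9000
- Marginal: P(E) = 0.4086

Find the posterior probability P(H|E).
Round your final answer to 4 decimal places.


Using Bayes' theorem:

P(H|E) = P(E|H) × P(H) / P(E)
       = 0.9000 × 0.3857 / 0.4086
       = 0.34713000 / 0.4086
       = 0.8496

The evidence strengthens our belief in H.
Prior: 0.3857 → Posterior: 0.8496


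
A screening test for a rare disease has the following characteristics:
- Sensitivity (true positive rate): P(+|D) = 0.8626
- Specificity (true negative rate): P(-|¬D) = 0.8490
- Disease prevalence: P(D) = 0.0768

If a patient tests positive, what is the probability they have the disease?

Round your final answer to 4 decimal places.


Let D = has disease, + = positive test

Given:
- P(D) = 0.0768 (prevalence)
- P(+|D) = 0.8626 (sensitivity)
- P(-|¬D) = 0.8490 (specificity)
- P(+|¬D) = 0.1510 (false positive rate = 1 - specificity)

Step 1: Find P(+)
P(+) = P(+|D)P(D) + P(+|¬D)P(¬D)
     = 0.8626 × 0.0768 + 0.1510 × 0.9232
     = 0.06624768 + 0.13940320
     = 0.20565088

Step 2: Apply Bayes' theorem for P(D|+)
P(D|+) = P(+|D)P(D) / P(+)
       = 0.06624768 / 0.20565088
       = 0.3221


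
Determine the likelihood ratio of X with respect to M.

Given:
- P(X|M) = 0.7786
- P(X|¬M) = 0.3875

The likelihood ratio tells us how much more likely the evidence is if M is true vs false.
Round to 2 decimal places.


Likelihood Ratio (LR) = P(X|M) / P(X|¬M)

LR = 0.7786 / 0.3875
   = 2.01

The evidence is 2.01 times more likely if M is true than if M is false.
LR > 1, so observing X raises the odds in favor of M.


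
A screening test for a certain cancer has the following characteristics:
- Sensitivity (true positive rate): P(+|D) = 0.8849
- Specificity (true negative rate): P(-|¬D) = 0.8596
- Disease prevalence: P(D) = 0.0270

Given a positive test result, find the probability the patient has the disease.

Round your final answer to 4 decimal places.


Let D = has disease, + = positive test

Given:
- P(D) = 0.0270 (prevalence)
- P(+|D) = 0.8849 (sensitivity)
- P(-|¬D) = 0.8596 (specificity)
- P(+|¬D) = 0.1404 (false positive rate = 1 - specificity)

Step 1: Find P(+)
P(+) = P(+|D)P(D) + P(+|¬D)P(¬D)
     = 0.8849 × 0.0270 + 0.1404 × 0.9730
     = 0.02389230 + 0.13660920
     = 0.16050150

Step 2: Apply Bayes' theorem for P(D|+)
P(D|+) = P(+|D)P(D) / P(+)
       = 0.02389230 / 0.16050150
       = 0.1489


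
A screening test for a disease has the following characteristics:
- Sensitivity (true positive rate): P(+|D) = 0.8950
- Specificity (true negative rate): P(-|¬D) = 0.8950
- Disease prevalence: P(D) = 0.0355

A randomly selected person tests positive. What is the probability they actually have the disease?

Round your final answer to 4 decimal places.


Let D = has disease, + = positive test

Given:
- P(D) = 0.0355 (prevalence)
- P(+|D) = 0.8950 (sensitivity)
- P(-|¬D) = 0.8950 (specificity)
- P(+|¬D) = 0.1050 (false positive rate = 1 - specificity)

Step 1: Find P(+)
P(+) = P(+|D)P(D) + P(+|¬D)P(¬D)
     = 0.8950 × 0.0355 + 0.1050 × 0.9645
     = 0.03177250 + 0.10127250
     = 0.13304500

Step 2: Apply Bayes' theorem for P(D|+)
P(D|+) = P(+|D)P(D) / P(+)
       = 0.03177250 / 0.13304500
       = 0.2388


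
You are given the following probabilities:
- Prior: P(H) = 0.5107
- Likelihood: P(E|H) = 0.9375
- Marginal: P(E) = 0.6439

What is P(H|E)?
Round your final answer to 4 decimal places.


Using Bayes' theorem:

P(H|E) = P(E|H) × P(H) / P(E)
       = 0.9375 × 0.5107 / 0.6439
       = 0.47878125 / 0.6439
       = 0.7436

The evidence strengthens our belief in H.
Prior: 0.5107 → Posterior: 0.7436


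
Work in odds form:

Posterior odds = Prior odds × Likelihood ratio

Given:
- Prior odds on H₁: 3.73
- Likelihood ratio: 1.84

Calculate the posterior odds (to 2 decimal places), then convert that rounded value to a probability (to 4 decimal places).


Step 1: Calculate posterior odds
Posterior odds = Prior odds × LR
               = 3.73 × 1.84
               = 6.86

Step 2: Convert to probability
P(H₁|E) = Posterior odds / (1 + Posterior odds)
       = 6.86 / (1 + 6.86)
       = 6.86 / 7.86
       = 0.8728

The evidence increased P(H₁) from 0.7886 to 0.8728.


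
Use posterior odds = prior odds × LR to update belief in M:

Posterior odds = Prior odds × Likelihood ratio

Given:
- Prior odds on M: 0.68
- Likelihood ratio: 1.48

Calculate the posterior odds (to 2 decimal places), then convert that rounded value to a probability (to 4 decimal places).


Step 1: Calculate posterior odds
Posterior odds = Prior odds × LR
               = 0.68 × 1.48
               = 1.01

Step 2: Convert to probability
P(M|E) = Posterior odds / (1 + Posterior odds)
       = 1.01 / (1 + 1.01)
       = 1.01 / 2.01
       = 0.5025

The evidence increased P(M) from 0.4048 to 0.5025.


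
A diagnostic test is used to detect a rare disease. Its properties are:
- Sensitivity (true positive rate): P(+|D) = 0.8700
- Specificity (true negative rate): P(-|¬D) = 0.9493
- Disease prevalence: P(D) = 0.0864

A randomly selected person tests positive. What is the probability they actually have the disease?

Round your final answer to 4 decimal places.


Let D = has disease, + = positive test

Given:
- P(D) = 0.0864 (prevalence)
- P(+|D) = 0.8700 (sensitivity)
- P(-|¬D) = 0.9493 (specificity)
- P(+|¬D) = 0.0507 (false positive rate = 1 - specificity)

Step 1: Find P(+)
P(+) = P(+|D)P(D) + P(+|¬D)P(¬D)
     = 0.8700 × 0.0864 + 0.0507 × 0.9136
     = 0.07516800 + 0.04631952
     = 0.12148752

Step 2: Apply Bayes' theorem for P(D|+)
P(D|+) = P(+|D)P(D) / P(+)
       = 0.07516800 / 0.12148752
       = 0.6187


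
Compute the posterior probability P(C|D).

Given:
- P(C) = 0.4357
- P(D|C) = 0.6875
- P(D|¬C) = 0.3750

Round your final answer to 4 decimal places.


Bayes' theorem: P(C|D) = P(D|C) × P(C) / P(D)

Step 1: Calculate P(D) using law of total probability
P(D) = P(D|C)P(C) + P(D|¬C)P(¬C)
     = 0.6875 × 0.4357 + 0.3750 × 0.5643
     = 0.29954375 + 0.21161250
     = 0.51115625

Step 2: Apply Bayes' theorem
P(C|D) = P(D|C) × P(C) / P(D)
       = 0.29954375 / 0.51115625
       = 0.5860


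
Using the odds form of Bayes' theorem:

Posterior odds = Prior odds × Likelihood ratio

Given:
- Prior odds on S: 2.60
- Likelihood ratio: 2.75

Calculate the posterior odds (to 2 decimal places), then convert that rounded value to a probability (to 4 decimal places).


Step 1: Calculate posterior odds
Posterior odds = Prior odds × LR
               = 2.60 × 2.75
               = 7.15

Step 2: Convert to probability
P(S|E) = Posterior odds / (1 + Posterior odds)
       = 7.15 / (1 + 7.15)
       = 7.15 / 8.15
       = 0.8773

The evidence increased P(S) from 0.7222 to 0.8773.


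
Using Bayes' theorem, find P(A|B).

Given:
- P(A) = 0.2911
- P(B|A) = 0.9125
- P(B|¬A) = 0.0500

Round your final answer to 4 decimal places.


Bayes' theorem: P(A|B) = P(B|A) × P(A) / P(B)

Step 1: Calculate P(B) using law of total probability
P(B) = P(B|A)P(A) + P(B|¬A)P(¬A)
     = 0.9125 × 0.2911 + 0.0500 × 0.7089
     = 0.26562875 + 0.03544500
     = 0.30107375

Step 2: Apply Bayes' theorem
P(A|B) = P(B|A) × P(A) / P(B)
       = 0.26562875 / 0.30107375
       = 0.8823


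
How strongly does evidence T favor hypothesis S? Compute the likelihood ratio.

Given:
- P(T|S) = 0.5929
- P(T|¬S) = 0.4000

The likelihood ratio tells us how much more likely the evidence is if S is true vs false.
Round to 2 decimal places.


Likelihood Ratio (LR) = P(T|S) / P(T|¬S)

LR = 0.5929 / 0.4000
   = 1.48

The evidence is 1.48 times more likely if S is true than if S is false.
Since LR > 1, the evidence supports S over ¬S.


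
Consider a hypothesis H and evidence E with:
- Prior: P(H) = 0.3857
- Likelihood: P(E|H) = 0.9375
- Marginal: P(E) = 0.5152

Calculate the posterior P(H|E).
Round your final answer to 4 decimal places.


Using Bayes' theorem:

P(H|E) = P(E|H) × P(H) / P(E)
       = 0.9375 × 0.3857 / 0.5152
       = 0.36159375 / 0.5152
       = 0.7019

The evidence strengthens our belief in H.
Prior: 0.3857 → Posterior: 0.7019


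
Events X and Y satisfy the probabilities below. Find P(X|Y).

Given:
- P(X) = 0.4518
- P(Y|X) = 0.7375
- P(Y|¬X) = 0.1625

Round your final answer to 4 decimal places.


Bayes' theorem: P(X|Y) = P(Y|X) × P(X) / P(Y)

Step 1: Calculate P(Y) using law of total probability
P(Y) = P(Y|X)P(X) + P(Y|¬X)P(¬X)
     = 0.7375 × 0.4518 + 0.1625 × 0.5482
     = 0.33320250 + 0.08908250
     = 0.42228500

Step 2: Apply Bayes' theorem
P(X|Y) = P(Y|X) × P(X) / P(Y)
       = 0.33320250 / 0.42228500
       = 0.7890


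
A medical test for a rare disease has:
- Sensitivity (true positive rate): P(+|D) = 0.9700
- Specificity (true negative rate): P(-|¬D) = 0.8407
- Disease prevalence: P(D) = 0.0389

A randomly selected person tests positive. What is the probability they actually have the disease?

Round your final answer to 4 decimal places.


Let D = has disease, + = positive test

Given:
- P(D) = 0.0389 (prevalence)
- P(+|D) = 0.9700 (sensitivity)
- P(-|¬D) = 0.8407 (specificity)
- P(+|¬D) = 0.1593 (false positive rate = 1 - specificity)

Step 1: Find P(+)
P(+) = P(+|D)P(D) + P(+|¬D)P(¬D)
     = 0.9700 × 0.0389 + 0.1593 × 0.9611
     = 0.03773300 + 0.15310323
     = 0.19083623

Step 2: Apply Bayes' theorem for P(D|+)
P(D|+) = P(+|D)P(D) / P(+)
       = 0.03773300 / 0.19083623
       = 0.1977


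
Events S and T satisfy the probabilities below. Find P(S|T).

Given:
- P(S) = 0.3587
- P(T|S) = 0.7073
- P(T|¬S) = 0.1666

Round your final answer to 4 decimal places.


Bayes' theorem: P(S|T) = P(T|S) × P(S) / P(T)

Step 1: Calculate P(T) using law of total probability
P(T) = P(T|S)P(S) + P(T|¬S)P(¬S)
     = 0.7073 × 0.3587 + 0.1666 × 0.6413
     = 0.25370851 + 0.10684058
     = 0.36054909

Step 2: Apply Bayes' theorem
P(S|T) = P(T|S) × P(S) / P(T)
       = 0.25370851 / 0.36054909
       = 0.7037


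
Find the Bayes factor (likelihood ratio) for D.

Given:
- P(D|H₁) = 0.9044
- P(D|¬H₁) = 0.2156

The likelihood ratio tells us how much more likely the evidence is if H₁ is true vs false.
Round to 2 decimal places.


Likelihood Ratio (LR) = P(D|H₁) / P(D|¬H₁)

LR = 0.9044 / 0.2156
   = 4.19

The evidence is 4.19 times more likely if H₁ is true than if H₁ is false.
Because LR exceeds 1, D is evidence for H₁.


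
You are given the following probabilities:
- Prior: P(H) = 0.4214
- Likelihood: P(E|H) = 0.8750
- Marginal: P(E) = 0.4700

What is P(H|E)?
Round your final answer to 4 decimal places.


Using Bayes' theorem:

P(H|E) = P(E|H) × P(H) / P(E)
       = 0.8750 × 0.4214 / 0.4700
       = 0.36872500 / 0.4700
       = 0.7845

The evidence strengthens our belief in H.
Prior: 0.4214 → Posterior: 0.7845


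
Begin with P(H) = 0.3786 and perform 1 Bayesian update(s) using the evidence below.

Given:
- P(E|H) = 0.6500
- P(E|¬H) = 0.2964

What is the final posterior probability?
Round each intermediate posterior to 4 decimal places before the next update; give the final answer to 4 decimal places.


Sequential Bayesian updating:

Initial prior: P(H) = 0.3786

Update 1:
  P(E) = 0.6500 × 0.3786 + 0.2964 × 0.6214 = 0.24609000 + 0.18418296 = 0.43027296
  P(H|E) = 0.24609000 / 0.43027296 = 0.5719

Final posterior: 0.5719


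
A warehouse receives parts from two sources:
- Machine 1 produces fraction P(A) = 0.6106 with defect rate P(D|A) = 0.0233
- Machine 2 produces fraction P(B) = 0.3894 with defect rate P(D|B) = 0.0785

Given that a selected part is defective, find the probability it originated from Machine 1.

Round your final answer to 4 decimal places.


Let A = from Machine 1, D = defective

Given:
- P(A) = 0.6106, P(B) = 0.3894
- P(D|A) = 0.0233, P(D|B) = 0.0785

Step 1: Find P(D)
P(D) = P(D|A)P(A) + P(D|B)P(B)
     = 0.0233 × 0.6106 + 0.0785 × 0.3894
     = 0.01422698 + 0.03056790
     = 0.04479488

Step 2: Apply Bayes' theorem
P(A|D) = P(D|A)P(A) / P(D)
       = 0.01422698 / 0.04479488
       = 0.3176


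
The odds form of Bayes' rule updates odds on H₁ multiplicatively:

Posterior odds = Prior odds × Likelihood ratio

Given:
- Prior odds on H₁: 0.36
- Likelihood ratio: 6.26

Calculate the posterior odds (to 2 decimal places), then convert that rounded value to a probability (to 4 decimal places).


Step 1: Calculate posterior odds
Posterior odds = Prior odds × LR
               = 0.36 × 6.26
               = 2.25

Step 2: Convert to probability
P(H₁|E) = Posterior odds / (1 + Posterior odds)
       = 2.25 / (1 + 2.25)
       = 2.25 / 3.25
       = 0.6923

The evidence increased P(H₁) from 0.2647 to 0.6923.


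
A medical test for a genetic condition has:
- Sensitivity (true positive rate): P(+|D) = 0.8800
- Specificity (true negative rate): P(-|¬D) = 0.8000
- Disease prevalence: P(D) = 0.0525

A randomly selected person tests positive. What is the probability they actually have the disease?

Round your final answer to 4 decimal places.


Let D = has disease, + = positive test

Given:
- P(D) = 0.0525 (prevalence)
- P(+|D) = 0.8800 (sensitivity)
- P(-|¬D) = 0.8000 (specificity)
- P(+|¬D) = 0.2000 (false positive rate = 1 - specificity)

Step 1: Find P(+)
P(+) = P(+|D)P(D) + P(+|¬D)P(¬D)
     = 0.8800 × 0.0525 + 0.2000 × 0.9475
     = 0.04620000 + 0.18950000
     = 0.23570000

Step 2: Apply Bayes' theorem for P(D|+)
P(D|+) = P(+|D)P(D) / P(+)
       = 0.04620000 / 0.23570000
       = 0.1960


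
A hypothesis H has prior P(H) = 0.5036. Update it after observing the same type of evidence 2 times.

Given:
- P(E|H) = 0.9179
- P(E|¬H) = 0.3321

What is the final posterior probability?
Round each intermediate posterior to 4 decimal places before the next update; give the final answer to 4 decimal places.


Sequential Bayesian updating:

Initial prior: P(H) = 0.5036

Update 1:
  P(E) = 0.9179 × 0.5036 + 0.3321 × 0.4964 = 0.46225444 + 0.16485444 = 0.62710888
  P(H|E) = 0.46225444 / 0.62710888 = 0.7371

Update 2:
  P(E) = 0.9179 × 0.7371 + 0.3321 × 0.2629 = 0.67658409 + 0.08730909 = 0.76389318
  P(H|E) = 0.67658409 / 0.76389318 = 0.8857

Final posterior: 0.8857


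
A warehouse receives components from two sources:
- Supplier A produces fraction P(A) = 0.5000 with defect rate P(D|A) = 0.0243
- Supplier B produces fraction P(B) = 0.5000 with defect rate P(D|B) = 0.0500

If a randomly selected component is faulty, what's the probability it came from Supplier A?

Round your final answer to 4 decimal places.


Let A = from Supplier A, D = faulty

Given:
- P(A) = 0.5000, P(B) = 0.5000
- P(D|A) = 0.0243, P(D|B) = 0.0500

Step 1: Find P(D)
P(D) = P(D|A)P(A) + P(D|B)P(B)
     = 0.0243 × 0.5000 + 0.0500 × 0.5000
     = 0.01215000 + 0.02500000
     = 0.03715000

Step 2: Apply Bayes' theorem
P(A|D) = P(D|A)P(A) / P(D)
       = 0.01215000 / 0.03715000
       = 0.3271


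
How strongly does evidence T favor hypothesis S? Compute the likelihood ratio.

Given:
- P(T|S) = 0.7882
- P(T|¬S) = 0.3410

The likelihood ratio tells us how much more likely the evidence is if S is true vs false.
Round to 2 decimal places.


Likelihood Ratio (LR) = P(T|S) / P(T|¬S)

LR = 0.7882 / 0.3410
   = 2.31

The evidence is 2.31 times more likely if S is true than if S is false.
Since LR > 1, the evidence supports S over ¬S.


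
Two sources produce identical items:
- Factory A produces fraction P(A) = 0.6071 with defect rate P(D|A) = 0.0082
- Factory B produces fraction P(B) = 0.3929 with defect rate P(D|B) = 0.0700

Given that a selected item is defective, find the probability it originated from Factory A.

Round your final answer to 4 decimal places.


Let A = from Factory A, D = defective

Given:
- P(A) = 0.6071, P(B) = 0.3929
- P(D|A) = 0.0082, P(D|B) = 0.0700

Step 1: Find P(D)
P(D) = P(D|A)P(A) + P(D|B)P(B)
     = 0.0082 × 0.6071 + 0.0700 × 0.3929
     = 0.00497822 + 0.02750300
     = 0.03248122

Step 2: Apply Bayes' theorem
P(A|D) = P(D|A)P(A) / P(D)
       = 0.00497822 / 0.03248122
       = 0.1533


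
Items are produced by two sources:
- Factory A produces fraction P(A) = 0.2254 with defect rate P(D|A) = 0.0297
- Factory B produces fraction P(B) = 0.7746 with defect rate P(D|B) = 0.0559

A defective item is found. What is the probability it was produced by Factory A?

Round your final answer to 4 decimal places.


Let A = from Factory A, D = defective

Given:
- P(A) = 0.2254, P(B) = 0.7746
- P(D|A) = 0.0297, P(D|B) = 0.0559

Step 1: Find P(D)
P(D) = P(D|A)P(A) + P(D|B)P(B)
     = 0.0297 × 0.2254 + 0.0559 × 0.7746
     = 0.00669438 + 0.04330014
     = 0.04999452

Step 2: Apply Bayes' theorem
P(A|D) = P(D|A)P(A) / P(D)
       = 0.00669438 / 0.04999452
       = 0.1339


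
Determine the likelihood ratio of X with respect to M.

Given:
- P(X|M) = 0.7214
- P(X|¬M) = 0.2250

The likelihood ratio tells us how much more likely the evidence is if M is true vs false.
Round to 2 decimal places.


Likelihood Ratio (LR) = P(X|M) / P(X|¬M)

LR = 0.7214 / 0.2250
   = 3.21

The evidence is 3.21 times more likely if M is true than if M is false.
LR > 1, so observing X raises the odds in favor of M.


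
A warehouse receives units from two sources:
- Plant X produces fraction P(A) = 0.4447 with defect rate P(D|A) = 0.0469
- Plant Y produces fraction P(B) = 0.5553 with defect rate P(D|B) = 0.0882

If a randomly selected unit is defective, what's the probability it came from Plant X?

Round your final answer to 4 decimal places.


Let A = from Plant X, D = defective

Given:
- P(A) = 0.4447, P(B) = 0.5553
- P(D|A) = 0.0469, P(D|B) = 0.0882

Step 1: Find P(D)
P(D) = P(D|A)P(A) + P(D|B)P(B)
     = 0.0469 × 0.4447 + 0.0882 × 0.5553
     = 0.02085643 + 0.04897746
     = 0.06983389

Step 2: Apply Bayes' theorem
P(A|D) = P(D|A)P(A) / P(D)
       = 0.02085643 / 0.06983389
       = 0.2987


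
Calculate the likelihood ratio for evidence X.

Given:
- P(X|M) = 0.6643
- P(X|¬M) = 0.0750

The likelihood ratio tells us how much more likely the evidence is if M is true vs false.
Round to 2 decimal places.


Likelihood Ratio (LR) = P(X|M) / P(X|¬M)

LR = 0.6643 / 0.0750
   = 8.86

The evidence is 8.86 times more likely if M is true than if M is false.
Since LR > 1, the evidence supports M over ¬M.


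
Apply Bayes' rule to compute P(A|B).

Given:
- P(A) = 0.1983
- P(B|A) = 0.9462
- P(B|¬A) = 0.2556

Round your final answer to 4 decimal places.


Bayes' theorem: P(A|B) = P(B|A) × P(A) / P(B)

Step 1: Calculate P(B) using law of total probability
P(B) = P(B|A)P(A) + P(B|¬A)P(¬A)
     = 0.9462 × 0.1983 + 0.2556 × 0.8017
     = 0.18763146 + 0.20491452
     = 0.39254598

Step 2: Apply Bayes' theorem
P(A|B) = P(B|A) × P(A) / P(B)
       = 0.18763146 / 0.39254598
       = 0.4780
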